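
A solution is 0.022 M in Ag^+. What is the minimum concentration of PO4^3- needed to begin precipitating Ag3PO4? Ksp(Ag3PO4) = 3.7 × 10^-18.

Ag3PO4(s) ⇌ 3 Ag^+(aq) + PO4^3-(aq)
Ksp = [Ag^+]^3[PO4^3-]
Precipitation begins when Q = Ksp. With [Ag^+] = 0.022 M:
3.7 × 10^-18 = (0.022)^3 × [PO4^3-]
[PO4^3-] = (3.7 × 10^-18 / 1.06 x 10^-5) = 3.5 x 10^-13 M

[PO4^3-] = 3.5 × 10^-13 M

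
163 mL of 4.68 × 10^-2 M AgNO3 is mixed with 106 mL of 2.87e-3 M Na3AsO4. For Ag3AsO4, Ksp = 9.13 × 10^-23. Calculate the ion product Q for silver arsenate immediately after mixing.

Total volume = 163 + 106 = 269 mL.
[Ag^+] = 4.68 × 10^-2 × (163/269) = 2.836 x 10^-2 M
[AsO4^3-] = 2.87 x 10^-3 × (106/269) = 1.131 × 10^-3 M
Ag3AsO4(s) ⇌ 3 Ag^+ + AsO4^3-, so Q = [Ag^+]^3[AsO4^3-]
Q = (2.836 × 10^-2)^3(1.131 × 10^-3) = 2.58 × 10^-8
Q > Ksp, so Ag3AsO4 will precipitate.

Q ≈ 2.58 × 10^-8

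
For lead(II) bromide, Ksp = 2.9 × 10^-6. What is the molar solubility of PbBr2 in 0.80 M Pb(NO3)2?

9.5 x 10^-4 M

PbBr2(s) <=> Pb^2+(aq) + 2 Br^-(aq)
Ksp = [Pb^2+][Br^-]^2
If s mol/L dissolves here, [Pb^2+] = 0.80 + s ≈ 0.80, [Br^-] = 2s (common-ion effect: Pb^2+ is already 0.80 M).
Ksp ≈ 0.80 × (2s)^2
s = 9.5 × 10^-4 M
Check: s = 9.5 × 10^-4 ≪ 0.80, so the approximation is valid.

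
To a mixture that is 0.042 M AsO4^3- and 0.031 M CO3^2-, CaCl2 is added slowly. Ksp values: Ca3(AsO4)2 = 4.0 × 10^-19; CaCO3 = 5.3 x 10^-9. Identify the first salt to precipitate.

CaCO3

Precipitation of each salt starts when its ion product equals its Ksp.
For Ca3(AsO4)2: 4.0 × 10^-19 = (0.042)^2 × [Ca^2+]^3  ⇒  [Ca^2+] = 6.1 × 10^-6 M.
For CaCO3: 5.3 x 10^-9 = 0.031 × [Ca^2+]  ⇒  [Ca^2+] = 1.7 × 10^-7 M.
The salt with the lower threshold [Ca^2+] precipitates first: CaCO3.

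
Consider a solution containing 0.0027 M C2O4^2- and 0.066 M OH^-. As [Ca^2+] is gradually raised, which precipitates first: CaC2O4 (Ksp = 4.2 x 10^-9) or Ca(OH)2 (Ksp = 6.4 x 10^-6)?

Precipitation of each salt starts when its ion product equals its Ksp.
For CaC2O4: 4.2 x 10^-9 = 0.0027 × [Ca^2+]  ⇒  [Ca^2+] = 1.6 × 10^-6 M.
For Ca(OH)2: 6.4 x 10^-6 = (0.066)^2 × [Ca^2+]  ⇒  [Ca^2+] = 1.5 × 10^-3 M.
The salt with the lower threshold [Ca^2+] precipitates first: CaC2O4.

CaC2O4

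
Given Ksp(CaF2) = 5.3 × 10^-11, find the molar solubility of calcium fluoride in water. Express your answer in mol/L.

s ≈ 2.4 x 10^-4 M

CaF2(s) <=> Ca^2+(aq) + 2 F^-(aq)
Ksp = [Ca^2+][F^-]^2
For each mole of CaF2 that dissolves: [Ca^2+] = s, [F^-] = 2s.
Ksp = s(2s)^2 = 4s^3
s^3 = 5.3 × 10^-11 / 4, so s = 2.4 x 10^-4 M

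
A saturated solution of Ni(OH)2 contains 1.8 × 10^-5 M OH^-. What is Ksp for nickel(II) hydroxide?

Ksp ≈ 2.9 × 10^-15

Ni(OH)2(s) ⇌ Ni^2+ + 2 OH^-
Stoichiometry gives [Ni^2+] = (1/2)[OH^-] = 9.00 × 10^-6 M.
Ksp = [Ni^2+][OH^-]^2
Ksp = 9.00 × 10^-6 × (1.8 × 10^-5)^2 = 2.9 x 10^-15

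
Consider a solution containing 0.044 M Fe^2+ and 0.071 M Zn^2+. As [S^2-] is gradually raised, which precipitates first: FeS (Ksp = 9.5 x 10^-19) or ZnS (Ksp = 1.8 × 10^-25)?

Precipitation of each salt starts when its ion product equals its Ksp.
For FeS: 9.5 x 10^-19 = 0.044 × [S^2-]  ⇒  [S^2-] = 2.2 x 10^-17 M.
For ZnS: 1.8 × 10^-25 = 0.071 × [S^2-]  ⇒  [S^2-] = 2.5 × 10^-24 M.
The salt with the lower threshold [S^2-] precipitates first: ZnS.

ZnS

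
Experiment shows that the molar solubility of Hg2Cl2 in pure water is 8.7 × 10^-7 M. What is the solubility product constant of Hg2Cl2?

Hg2Cl2(s) ⇌ Hg2^2+(aq) + 2 Cl^-(aq)
If s mol/L of Hg2Cl2 dissolves, [Hg2^2+] = s and [Cl^-] = 2s.
Ksp = [Hg2^2+][Cl^-]^2
Ksp = s(2s)^2 = 4s^3
With s = 8.7 x 10^-7: Ksp = 2.6 × 10^-18

2.6 x 10^-18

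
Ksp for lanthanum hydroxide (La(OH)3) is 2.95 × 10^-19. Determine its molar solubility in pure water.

1.02 x 10^-5 M

La(OH)3(s) ⇌ La^3+ + 3 OH^-
Ksp = [La^3+][OH^-]^3
With molar solubility s: [La^3+] = s, [OH^-] = 3s.
So Ksp = s × (3s)^3 = 27s^4
s = (2.95 × 10^-19 / 27)^(1/4) = 1.02 x 10^-5 M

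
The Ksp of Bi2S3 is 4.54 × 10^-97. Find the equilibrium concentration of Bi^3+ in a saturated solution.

4.22 × 10^-20 M

Bi2S3(s) <=> 2 Bi^3+(aq) + 3 S^2-(aq)
Ksp = [Bi^3+]^2[S^2-]^3
For each mole of Bi2S3 that dissolves: [Bi^3+] = 2s, [S^2-] = 3s.
Substituting: Ksp = (2s)^2(3s)^3 = 108s^5
Solving, s = (4.54 × 10^-97/108)^(1/5) = 2.112 x 10^-20 M
[Bi^3+] = 2s = 4.22 × 10^-20 M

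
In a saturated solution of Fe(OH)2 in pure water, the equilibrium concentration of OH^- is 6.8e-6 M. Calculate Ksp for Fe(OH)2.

Ksp = 1.6e-16

Fe(OH)2(s) <=> Fe^2+ + 2 OH^-
Stoichiometry gives [Fe^2+] = (1/2)[OH^-] = 3.40 × 10^-6 M.
Ksp = [Fe^2+][OH^-]^2
Ksp = 3.40 x 10^-6 × (6.8 x 10^-6)^2 = 1.6 x 10^-16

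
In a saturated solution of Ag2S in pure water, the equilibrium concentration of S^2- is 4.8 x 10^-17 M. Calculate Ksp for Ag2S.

Ag2S(s) ⇌ 2 Ag^+ + S^2-
Stoichiometry gives [Ag^+] = (2/1)[S^2-] = 9.60 × 10^-17 M.
Ksp = [Ag^+]^2[S^2-]
Ksp = (9.60 × 10^-17)^2 × 4.8 x 10^-17 = 4.4 x 10^-49

Ksp ≈ 4.4 x 10^-49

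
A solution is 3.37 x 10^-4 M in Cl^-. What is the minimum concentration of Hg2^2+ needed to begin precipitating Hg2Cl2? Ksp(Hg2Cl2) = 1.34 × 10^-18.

Hg2Cl2(s) <=> Hg2^2+ + 2 Cl^-
Ksp = [Hg2^2+][Cl^-]^2
Precipitation begins when Q = Ksp. With [Cl^-] = 3.37 x 10^-4 M:
1.34 × 10^-18 = (3.37 x 10^-4)^2 × [Hg2^2+]
[Hg2^2+] = (1.34 × 10^-18 / 1.136 × 10^-7) = 1.18 x 10^-11 M

[Hg2^2+] = 1.18 × 10^-11 M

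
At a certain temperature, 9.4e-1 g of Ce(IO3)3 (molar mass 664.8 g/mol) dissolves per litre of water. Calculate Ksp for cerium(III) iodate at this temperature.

Molar solubility s = (9.4 × 10^-1 g/L) / (664.8 g/mol) = 1.41 × 10^-3 M.
Ce(IO3)3(s) <=> Ce^3+ + 3 IO3^-
If s mol/L of Ce(IO3)3 dissolves, [Ce^3+] = s and [IO3^-] = 3s.
Ksp = [Ce^3+][IO3^-]^3
Substituting: Ksp = s(3s)^3 = 27s^4
Ksp = 27 × (1.41 × 10^-3)^4 = 1.1 × 10^-10

Ksp = 1.1e-10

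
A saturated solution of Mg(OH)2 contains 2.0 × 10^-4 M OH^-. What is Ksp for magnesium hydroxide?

4.0 × 10^-12

Mg(OH)2(s) ⇌ Mg^2+(aq) + 2 OH^-(aq)
Stoichiometry gives [Mg^2+] = (1/2)[OH^-] = 1.00 x 10^-4 M.
Ksp = [Mg^2+][OH^-]^2
Ksp = 1.00 x 10^-4 × (2.0 x 10^-4)^2 = 4.0 × 10^-12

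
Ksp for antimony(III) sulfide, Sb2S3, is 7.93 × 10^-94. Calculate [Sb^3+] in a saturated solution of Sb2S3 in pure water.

1.88 x 10^-19 M

Sb2S3(s) ⇌ 2 Sb^3+ + 3 S^2-
Ksp = [Sb^3+]^2[S^2-]^3
With molar solubility s: [Sb^3+] = 2s, [S^2-] = 3s.
Substituting: Ksp = (2s)^2(3s)^3 = 108s^5
s = (7.93 × 10^-94 / 108)^(1/5) = 9.401 × 10^-20 M
[Sb^3+] = 2s = 1.88 × 10^-19 M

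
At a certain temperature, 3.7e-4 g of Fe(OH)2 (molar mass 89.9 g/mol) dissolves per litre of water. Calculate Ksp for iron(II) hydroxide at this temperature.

Ksp ≈ 2.8e-16

Molar solubility s = (3.7 x 10^-4 g/L) / (89.9 g/mol) = 4.12 × 10^-6 M.
Fe(OH)2(s) ⇌ Fe^2+ + 2 OH^-
If s mol/L of Fe(OH)2 dissolves, [Fe^2+] = s and [OH^-] = 2s.
Ksp = [Fe^2+][OH^-]^2
So Ksp = s × (2s)^2 = 4s^3
Ksp = 4 × (4.12 x 10^-6)^3 = 2.8 × 10^-16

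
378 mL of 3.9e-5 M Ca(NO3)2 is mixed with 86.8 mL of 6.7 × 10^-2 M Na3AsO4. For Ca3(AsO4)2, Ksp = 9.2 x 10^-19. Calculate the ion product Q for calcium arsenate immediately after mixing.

Q ≈ 5.0 x 10^-18

Total volume = 378 + 86.8 = 464.8 mL.
[Ca^2+] = 3.9 × 10^-5 × (378/464.8) = 3.17 × 10^-5 M
[AsO4^3-] = 6.7 × 10^-2 × (86.8/464.8) = 1.25 × 10^-2 M
Ca3(AsO4)2(s) ⇌ 3 Ca^2+ + 2 AsO4^3-, so Q = [Ca^2+]^3[AsO4^3-]^2
Q = (3.17 x 10^-5)^3(1.25 x 10^-2)^2 = 5.0 x 10^-18
Q > Ksp, so Ca3(AsO4)2 will precipitate.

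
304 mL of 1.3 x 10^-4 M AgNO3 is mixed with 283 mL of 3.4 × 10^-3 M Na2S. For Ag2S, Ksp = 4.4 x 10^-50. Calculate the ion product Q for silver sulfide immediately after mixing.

Total volume = 304 + 283 = 587 mL.
[Ag^+] = 1.3 × 10^-4 × (304/587) = 6.73 × 10^-5 M
[S^2-] = 3.4 x 10^-3 × (283/587) = 1.64 × 10^-3 M
Ag2S(s) ⇌ 2 Ag^+ + S^2-, so Q = [Ag^+]^2[S^2-]
Q = (6.73 × 10^-5)^2(1.64 × 10^-3) = 7.4 x 10^-12
Q > Ksp, so Ag2S will precipitate.

Q ≈ 7.4 × 10^-12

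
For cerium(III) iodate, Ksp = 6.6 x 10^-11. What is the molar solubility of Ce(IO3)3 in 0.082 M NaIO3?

s ≈ 1.2e-7 M

Ce(IO3)3(s) ⇌ Ce^3+ + 3 IO3^-
Ksp = [Ce^3+][IO3^-]^3
If s mol/L dissolves here, [Ce^3+] = s, [IO3^-] = 0.082 + 3s ≈ 0.082 (common-ion effect: IO3^- is already 0.082 M).
Ksp ≈ s × (0.082)^3
s = 1.2 x 10^-7 M
Check: 3s = 3.6 × 10^-7 ≪ 0.082, so the approximation is valid.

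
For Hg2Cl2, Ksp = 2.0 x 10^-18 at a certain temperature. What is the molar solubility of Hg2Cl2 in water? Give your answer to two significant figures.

Hg2Cl2(s) ⇌ Hg2^2+ + 2 Cl^-
Ksp = [Hg2^2+][Cl^-]^2
If s mol/L of Hg2Cl2 dissolves, [Hg2^2+] = s and [Cl^-] = 2s.
Substituting: Ksp = s(2s)^2 = 4s^3
Solving, s = (2.0 x 10^-18/4)^(1/3) = 7.9 x 10^-7 M

s ≈ 7.9 × 10^-7 M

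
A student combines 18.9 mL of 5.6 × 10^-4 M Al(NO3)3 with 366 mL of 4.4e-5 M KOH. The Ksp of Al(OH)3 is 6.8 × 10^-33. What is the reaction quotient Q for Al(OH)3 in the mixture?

Total volume = 18.9 + 366 = 384.9 mL.
[Al^3+] = 5.6 × 10^-4 × (18.9/384.9) = 2.75 × 10^-5 M
[OH^-] = 4.4 × 10^-5 × (366/384.9) = 4.18 x 10^-5 M
Al(OH)3(s) <=> Al^3+(aq) + 3 OH^-(aq), so Q = [Al^3+][OH^-]^3
Q = (2.75 × 10^-5)(4.18 × 10^-5)^3 = 2.0 × 10^-18
Q > Ksp, so Al(OH)3 will precipitate.

Q ≈ 2.0 × 10^-18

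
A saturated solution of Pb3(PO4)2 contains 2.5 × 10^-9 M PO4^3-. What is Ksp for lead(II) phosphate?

Ksp ≈ 3.3 x 10^-43

Pb3(PO4)2(s) ⇌ 3 Pb^2+ + 2 PO4^3-
Stoichiometry gives [Pb^2+] = (3/2)[PO4^3-] = 3.75 x 10^-9 M.
Ksp = [Pb^2+]^3[PO4^3-]^2
Ksp = (3.75 × 10^-9)^3 × (2.5 x 10^-9)^2 = 3.3 × 10^-43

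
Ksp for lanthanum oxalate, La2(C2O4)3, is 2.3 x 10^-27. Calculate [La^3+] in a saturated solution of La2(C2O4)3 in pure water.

La2(C2O4)3(s) ⇌ 2 La^3+ + 3 C2O4^2-
Ksp = [La^3+]^2[C2O4^2-]^3
If s mol/L of La2(C2O4)3 dissolves, [La^3+] = 2s and [C2O4^2-] = 3s.
Substituting: Ksp = (2s)^2(3s)^3 = 108s^5
s^5 = 2.3 x 10^-27 / 108, so s = 1.84 x 10^-6 M
[La^3+] = 2s = 3.7 × 10^-6 M

[La^3+] = 3.7 × 10^-6 M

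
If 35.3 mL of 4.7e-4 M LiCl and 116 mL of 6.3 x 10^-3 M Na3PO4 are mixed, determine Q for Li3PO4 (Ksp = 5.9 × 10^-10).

Total volume = 35.3 + 116 = 151.3 mL.
[Li^+] = 4.7 × 10^-4 × (35.3/151.3) = 1.10 x 10^-4 M
[PO4^3-] = 6.3 × 10^-3 × (116/151.3) = 4.83 x 10^-3 M
Li3PO4(s) <=> 3 Li^+ + PO4^3-, so Q = [Li^+]^3[PO4^3-]
Q = (1.10 × 10^-4)^3(4.83 x 10^-3) = 6.4 × 10^-15
Q < Ksp, so no precipitate of Li3PO4 forms.

6.4e-15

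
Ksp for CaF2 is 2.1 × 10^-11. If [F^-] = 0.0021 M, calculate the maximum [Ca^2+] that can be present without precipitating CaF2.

[Ca^2+] = 4.8e-6 M

CaF2(s) ⇌ Ca^2+ + 2 F^-
Ksp = [Ca^2+][F^-]^2
Precipitation begins when Q = Ksp. With [F^-] = 0.0021 M:
2.1 × 10^-11 = (0.0021)^2 × [Ca^2+]
[Ca^2+] = (2.1 × 10^-11 / 4.41 x 10^-6) = 4.8 x 10^-6 M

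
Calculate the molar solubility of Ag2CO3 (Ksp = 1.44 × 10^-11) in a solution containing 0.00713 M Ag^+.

s = 2.83 x 10^-7 M

Ag2CO3(s) <=> 2 Ag^+(aq) + CO3^2-(aq)
Ksp = [Ag^+]^2[CO3^2-]
Let s = moles of Ag2CO3 that dissolve per litre. [Ag^+] = 0.00713 + 2s ≈ 0.00713, [CO3^2-] = s (since the Ag^+ already present dominates).
Ksp ≈ (0.00713)^2 × s
s = 2.83 × 10^-7 M
Check: 2s = 5.7 × 10^-7 ≪ 0.00713, so the approximation is valid.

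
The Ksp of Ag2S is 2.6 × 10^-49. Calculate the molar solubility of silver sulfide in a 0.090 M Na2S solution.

Ag2S(s) ⇌ 2 Ag^+ + S^2-
Ksp = [Ag^+]^2[S^2-]
Let s be the molar solubility in this solution. [Ag^+] = 2s, [S^2-] = 0.090 + s ≈ 0.090 (since S^2- from Na2S dominates).
Ksp ≈ (2s)^2 × 0.090
s = 8.5 x 10^-25 M
Check: s = 8.5 x 10^-25 ≪ 0.090, so the approximation is valid.

8.5e-25 M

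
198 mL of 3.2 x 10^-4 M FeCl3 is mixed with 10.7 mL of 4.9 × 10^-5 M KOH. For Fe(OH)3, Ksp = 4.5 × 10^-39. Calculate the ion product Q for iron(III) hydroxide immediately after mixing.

4.8 × 10^-21

Total volume = 198 + 10.7 = 208.7 mL.
[Fe^3+] = 3.2 × 10^-4 × (198/208.7) = 3.04 x 10^-4 M
[OH^-] = 4.9 × 10^-5 × (10.7/208.7) = 2.51 × 10^-6 M
Fe(OH)3(s) ⇌ Fe^3+(aq) + 3 OH^-(aq), so Q = [Fe^3+][OH^-]^3
Q = (3.04 x 10^-4)(2.51 × 10^-6)^3 = 4.8 x 10^-21
Q > Ksp, so Fe(OH)3 will precipitate.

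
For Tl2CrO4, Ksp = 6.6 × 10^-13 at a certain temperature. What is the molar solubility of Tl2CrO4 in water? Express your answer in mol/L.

Tl2CrO4(s) <=> 2 Tl^+ + CrO4^2-
Ksp = [Tl^+]^2[CrO4^2-]
With molar solubility s: [Tl^+] = 2s, [CrO4^2-] = s.
Substituting: Ksp = (2s)^2s = 4s^3
Solving, s = (6.6 × 10^-13/4)^(1/3) = 5.5 × 10^-5 M

5.5 × 10^-5 M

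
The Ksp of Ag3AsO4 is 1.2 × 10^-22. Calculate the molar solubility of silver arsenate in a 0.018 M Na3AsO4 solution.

Ag3AsO4(s) ⇌ 3 Ag^+ + AsO4^3-
Ksp = [Ag^+]^3[AsO4^3-]
Let s be the molar solubility in this solution. [Ag^+] = 3s, [AsO4^3-] = 0.018 + s ≈ 0.018 (Ksp is small, so little additional dissolves).
Ksp ≈ (3s)^3 × 0.018
s = 6.3 × 10^-8 M
Check: s = 6.3 × 10^-8 ≪ 0.018, so the approximation is valid.

6.3e-8 M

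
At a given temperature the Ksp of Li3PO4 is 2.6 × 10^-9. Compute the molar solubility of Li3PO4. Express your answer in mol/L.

Li3PO4(s) ⇌ 3 Li^+(aq) + PO4^3-(aq)
Ksp = [Li^+]^3[PO4^3-]
Let s = molar solubility. Then [Li^+] = 3s and [PO4^3-] = s.
So Ksp = (3s)^3 × s = 27s^4
s^4 = 2.6 × 10^-9 / 27, so s = 3.1 × 10^-3 M

3.1 x 10^-3 M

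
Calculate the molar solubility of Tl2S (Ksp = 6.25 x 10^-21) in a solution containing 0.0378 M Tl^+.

Tl2S(s) ⇌ 2 Tl^+(aq) + S^2-(aq)
Ksp = [Tl^+]^2[S^2-]
Let s = moles of Tl2S that dissolve per litre. [Tl^+] = 0.0378 + 2s ≈ 0.0378, [S^2-] = s (since the Tl^+ already present dominates).
Ksp ≈ (0.0378)^2 × s
s = 4.37 x 10^-18 M
Check: 2s = 8.7 × 10^-18 ≪ 0.0378, so the approximation is valid.

s = 4.37 × 10^-18 M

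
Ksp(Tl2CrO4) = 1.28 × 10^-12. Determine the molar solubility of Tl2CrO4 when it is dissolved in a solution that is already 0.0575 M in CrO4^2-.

Tl2CrO4(s) ⇌ 2 Tl^+(aq) + CrO4^2-(aq)
Ksp = [Tl^+]^2[CrO4^2-]
If s mol/L dissolves here, [Tl^+] = 2s, [CrO4^2-] = 0.0575 + s ≈ 0.0575 (Ksp is small, so little additional dissolves).
Ksp ≈ (2s)^2 × 0.0575
s = 2.36 × 10^-6 M
Check: s = 2.4 x 10^-6 ≪ 0.0575, so the approximation is valid.

s = 2.36 × 10^-6 M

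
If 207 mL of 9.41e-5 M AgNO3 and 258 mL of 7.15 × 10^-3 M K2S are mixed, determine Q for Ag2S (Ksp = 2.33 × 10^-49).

6.96 x 10^-12

Total volume = 207 + 258 = 465 mL.
[Ag^+] = 9.41 × 10^-5 × (207/465) = 4.189 × 10^-5 M
[S^2-] = 7.15 × 10^-3 × (258/465) = 3.967 x 10^-3 M
Ag2S(s) <=> 2 Ag^+ + S^2-, so Q = [Ag^+]^2[S^2-]
Q = (4.189 × 10^-5)^2(3.967 x 10^-3) = 6.96 x 10^-12
Q > Ksp, so Ag2S will precipitate.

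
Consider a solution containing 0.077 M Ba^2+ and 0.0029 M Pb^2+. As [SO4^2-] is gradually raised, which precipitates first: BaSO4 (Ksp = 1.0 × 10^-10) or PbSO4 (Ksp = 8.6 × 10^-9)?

Precipitation of each salt starts when its ion product equals its Ksp.
For BaSO4: 1.0 × 10^-10 = 0.077 × [SO4^2-]  ⇒  [SO4^2-] = 1.3 × 10^-9 M.
For PbSO4: 8.6 × 10^-9 = 0.0029 × [SO4^2-]  ⇒  [SO4^2-] = 3.0 × 10^-6 M.
The salt with the lower threshold [SO4^2-] precipitates first: BaSO4.

BaSO4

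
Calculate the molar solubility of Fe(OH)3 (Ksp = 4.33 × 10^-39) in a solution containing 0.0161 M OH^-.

Fe(OH)3(s) ⇌ Fe^3+(aq) + 3 OH^-(aq)
Ksp = [Fe^3+][OH^-]^3
Let s be the molar solubility in this solution. [Fe^3+] = s, [OH^-] = 0.0161 + 3s ≈ 0.0161 (common-ion effect: OH^- is already 0.0161 M).
Ksp ≈ s × (0.0161)^3
s = 1.04 × 10^-33 M
Check: 3s = 3.1 x 10^-33 ≪ 0.0161, so the approximation is valid.

s ≈ 1.04e-33 M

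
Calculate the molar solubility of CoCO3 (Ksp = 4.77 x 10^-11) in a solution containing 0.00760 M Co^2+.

CoCO3(s) ⇌ Co^2+(aq) + CO3^2-(aq)
Ksp = [Co^2+][CO3^2-]
Let s = moles of CoCO3 that dissolve per litre. [Co^2+] = 0.00760 + s ≈ 0.00760, [CO3^2-] = s (common-ion effect: Co^2+ is already 0.00760 M).
Ksp ≈ 0.00760 × s
s = 6.28 × 10^-9 M
Check: s = 6.3 × 10^-9 ≪ 0.00760, so the approximation is valid.

6.28e-9 M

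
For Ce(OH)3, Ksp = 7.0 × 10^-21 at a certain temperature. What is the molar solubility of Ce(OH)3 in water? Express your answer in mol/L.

Ce(OH)3(s) ⇌ Ce^3+ + 3 OH^-
Ksp = [Ce^3+][OH^-]^3
Let s = molar solubility. Then [Ce^3+] = s and [OH^-] = 3s.
So Ksp = s × (3s)^3 = 27s^4
Solving, s = (7.0 × 10^-21/27)^(1/4) = 4.0 × 10^-6 M

s ≈ 4.0e-6 M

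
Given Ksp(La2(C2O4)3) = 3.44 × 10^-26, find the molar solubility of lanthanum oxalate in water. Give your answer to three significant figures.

3.17e-6 M

La2(C2O4)3(s) ⇌ 2 La^3+ + 3 C2O4^2-
Ksp = [La^3+]^2[C2O4^2-]^3
If s mol/L of La2(C2O4)3 dissolves, [La^3+] = 2s and [C2O4^2-] = 3s.
Ksp = (2s)^2(3s)^3 = 108s^5
s^5 = 3.44 × 10^-26 / 108, so s = 3.17 × 10^-6 M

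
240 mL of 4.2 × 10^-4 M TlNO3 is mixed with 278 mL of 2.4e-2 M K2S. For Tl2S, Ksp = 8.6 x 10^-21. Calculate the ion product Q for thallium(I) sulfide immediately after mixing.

Q ≈ 4.9 x 10^-10

Total volume = 240 + 278 = 518 mL.
[Tl^+] = 4.2 × 10^-4 × (240/518) = 1.95 x 10^-4 M
[S^2-] = 2.4 × 10^-2 × (278/518) = 1.29 × 10^-2 M
Tl2S(s) ⇌ 2 Tl^+(aq) + S^2-(aq), so Q = [Tl^+]^2[S^2-]
Q = (1.95 x 10^-4)^2(1.29 × 10^-2) = 4.9 x 10^-10
Q > Ksp, so Tl2S will precipitate.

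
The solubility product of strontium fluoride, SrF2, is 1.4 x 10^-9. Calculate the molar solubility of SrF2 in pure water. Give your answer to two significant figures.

SrF2(s) ⇌ Sr^2+ + 2 F^-
Ksp = [Sr^2+][F^-]^2
With molar solubility s: [Sr^2+] = s, [F^-] = 2s.
Substituting: Ksp = s(2s)^2 = 4s^3
Solving, s = (1.4 x 10^-9/4)^(1/3) = 7.0 × 10^-4 M

s ≈ 7.0 x 10^-4 M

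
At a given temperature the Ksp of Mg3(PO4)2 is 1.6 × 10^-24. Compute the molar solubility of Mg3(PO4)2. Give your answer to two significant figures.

Mg3(PO4)2(s) ⇌ 3 Mg^2+ + 2 PO4^3-
Ksp = [Mg^2+]^3[PO4^3-]^2
Let s = molar solubility. Then [Mg^2+] = 3s and [PO4^3-] = 2s.
Ksp = (3s)^3(2s)^2 = 108s^5
Solving, s = (1.6 × 10^-24/108)^(1/5) = 6.8 × 10^-6 M

s ≈ 6.8 × 10^-6 M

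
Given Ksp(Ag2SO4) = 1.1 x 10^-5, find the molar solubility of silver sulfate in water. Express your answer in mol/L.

0.014 M

Ag2SO4(s) ⇌ 2 Ag^+(aq) + SO4^2-(aq)
Ksp = [Ag^+]^2[SO4^2-]
With molar solubility s: [Ag^+] = 2s, [SO4^2-] = s.
Substituting: Ksp = (2s)^2s = 4s^3
Solving, s = (1.1 x 10^-5/4)^(1/3) = 1.4 × 10^-2 M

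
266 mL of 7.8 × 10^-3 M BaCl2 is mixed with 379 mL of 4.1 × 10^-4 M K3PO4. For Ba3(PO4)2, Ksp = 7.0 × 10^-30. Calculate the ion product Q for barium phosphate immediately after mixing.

Q ≈ 1.9 x 10^-15

Total volume = 266 + 379 = 645 mL.
[Ba^2+] = 7.8 x 10^-3 × (266/645) = 3.22 × 10^-3 M
[PO4^3-] = 4.1 × 10^-4 × (379/645) = 2.41 × 10^-4 M
Ba3(PO4)2(s) ⇌ 3 Ba^2+ + 2 PO4^3-, so Q = [Ba^2+]^3[PO4^3-]^2
Q = (3.22 x 10^-3)^3(2.41 x 10^-4)^2 = 1.9 × 10^-15
Q > Ksp, so Ba3(PO4)2 will precipitate.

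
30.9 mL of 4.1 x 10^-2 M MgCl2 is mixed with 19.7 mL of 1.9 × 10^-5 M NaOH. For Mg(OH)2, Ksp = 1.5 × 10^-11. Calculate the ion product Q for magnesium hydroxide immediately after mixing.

Q ≈ 1.4e-12

Total volume = 30.9 + 19.7 = 50.6 mL.
[Mg^2+] = 4.1 x 10^-2 × (30.9/50.6) = 2.50 × 10^-2 M
[OH^-] = 1.9 × 10^-5 × (19.7/50.6) = 7.40 x 10^-6 M
Mg(OH)2(s) <=> Mg^2+ + 2 OH^-, so Q = [Mg^2+][OH^-]^2
Q = (2.50 × 10^-2)(7.40 x 10^-6)^2 = 1.4 × 10^-12
Q < Ksp, so no precipitate of Mg(OH)2 forms.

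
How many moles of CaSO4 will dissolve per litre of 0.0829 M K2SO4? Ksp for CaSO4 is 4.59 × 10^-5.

s = 5.54 × 10^-4 M

CaSO4(s) ⇌ Ca^2+ + SO4^2-
Ksp = [Ca^2+][SO4^2-]
Let s be the molar solubility in this solution. [Ca^2+] = s, [SO4^2-] = 0.0829 + s ≈ 0.0829 (since SO4^2- from K2SO4 dominates).
Ksp ≈ s × 0.0829
s = 5.54 × 10^-4 M
Check: s = 5.5 x 10^-4 ≪ 0.0829, so the approximation is valid.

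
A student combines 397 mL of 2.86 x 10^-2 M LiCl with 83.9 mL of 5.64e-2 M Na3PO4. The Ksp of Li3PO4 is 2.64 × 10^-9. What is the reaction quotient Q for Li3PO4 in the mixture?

Total volume = 397 + 83.9 = 480.9 mL.
[Li^+] = 2.86 × 10^-2 × (397/480.9) = 2.361 × 10^-2 M
[PO4^3-] = 5.64 × 10^-2 × (83.9/480.9) = 9.840 x 10^-3 M
Li3PO4(s) ⇌ 3 Li^+(aq) + PO4^3-(aq), so Q = [Li^+]^3[PO4^3-]
Q = (2.361 x 10^-2)^3(9.840 × 10^-3) = 1.30 × 10^-7
Q > Ksp, so Li3PO4 will precipitate.

1.30 x 10^-7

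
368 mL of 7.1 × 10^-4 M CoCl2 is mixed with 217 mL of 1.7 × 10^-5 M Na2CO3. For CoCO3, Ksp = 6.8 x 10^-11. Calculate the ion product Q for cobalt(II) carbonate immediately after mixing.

Total volume = 368 + 217 = 585 mL.
[Co^2+] = 7.1 x 10^-4 × (368/585) = 4.47 x 10^-4 M
[CO3^2-] = 1.7 × 10^-5 × (217/585) = 6.31 × 10^-6 M
CoCO3(s) <=> Co^2+(aq) + CO3^2-(aq), so Q = [Co^2+][CO3^2-]
Q = (4.47 × 10^-4)(6.31 x 10^-6) = 2.8 × 10^-9
Q > Ksp, so CoCO3 will precipitate.

Q ≈ 2.8e-9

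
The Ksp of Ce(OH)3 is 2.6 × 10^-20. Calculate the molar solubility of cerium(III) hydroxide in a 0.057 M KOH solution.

Ce(OH)3(s) ⇌ Ce^3+(aq) + 3 OH^-(aq)
Ksp = [Ce^3+][OH^-]^3
Let s = moles of Ce(OH)3 that dissolve per litre. [Ce^3+] = s, [OH^-] = 0.057 + 3s ≈ 0.057 (since OH^- from KOH dominates).
Ksp ≈ s × (0.057)^3
s = 1.4 × 10^-16 M
Check: 3s = 4.2 x 10^-16 ≪ 0.057, so the approximation is valid.

s ≈ 1.4 × 10^-16 M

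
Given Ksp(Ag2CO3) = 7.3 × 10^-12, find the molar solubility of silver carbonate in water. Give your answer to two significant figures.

Ag2CO3(s) <=> 2 Ag^+ + CO3^2-
Ksp = [Ag^+]^2[CO3^2-]
Let s = molar solubility. Then [Ag^+] = 2s and [CO3^2-] = s.
So Ksp = (2s)^2 × s = 4s^3
s = (7.3 × 10^-12 / 4)^(1/3) = 1.2 × 10^-4 M

1.2 × 10^-4 M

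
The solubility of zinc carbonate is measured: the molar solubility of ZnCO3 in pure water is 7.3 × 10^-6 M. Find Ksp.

Ksp = 5.3e-11

ZnCO3(s) <=> Zn^2+(aq) + CO3^2-(aq)
Let s = molar solubility. Then [Zn^2+] = s and [CO3^2-] = s.
Ksp = [Zn^2+][CO3^2-]
Ksp = (s)(s) = s^2
Ksp = (7.3 × 10^-6)^2 = 5.3 × 10^-11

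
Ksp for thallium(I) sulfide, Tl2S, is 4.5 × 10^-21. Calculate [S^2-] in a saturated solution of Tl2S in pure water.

Tl2S(s) <=> 2 Tl^+ + S^2-
Ksp = [Tl^+]^2[S^2-]
With molar solubility s: [Tl^+] = 2s, [S^2-] = s.
Ksp = (2s)^2s = 4s^3
s^3 = 4.5 × 10^-21 / 4, so s = 1.04 × 10^-7 M
[S^2-] = s = 1.0 x 10^-7 M

1.0e-7 M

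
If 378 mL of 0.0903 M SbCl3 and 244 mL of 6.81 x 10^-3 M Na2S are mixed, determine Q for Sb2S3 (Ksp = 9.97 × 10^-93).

Total volume = 378 + 244 = 622 mL.
[Sb^3+] = 9.03 x 10^-2 × (378/622) = 5.488 × 10^-2 M
[S^2-] = 6.81 × 10^-3 × (244/622) = 2.671 x 10^-3 M
Sb2S3(s) ⇌ 2 Sb^3+(aq) + 3 S^2-(aq), so Q = [Sb^3+]^2[S^2-]^3
Q = (5.488 × 10^-2)^2(2.671 × 10^-3)^3 = 5.74 × 10^-11
Q > Ksp, so Sb2S3 will precipitate.

5.74e-11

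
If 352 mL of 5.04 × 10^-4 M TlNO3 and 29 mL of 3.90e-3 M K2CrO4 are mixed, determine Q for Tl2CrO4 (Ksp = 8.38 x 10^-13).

Q = 6.44 × 10^-11

Total volume = 352 + 29 = 381 mL.
[Tl^+] = 5.04 × 10^-4 × (352/381) = 4.656 x 10^-4 M
[CrO4^2-] = 3.90 × 10^-3 × (29/381) = 2.969 × 10^-4 M
Tl2CrO4(s) <=> 2 Tl^+ + CrO4^2-, so Q = [Tl^+]^2[CrO4^2-]
Q = (4.656 × 10^-4)^2(2.969 × 10^-4) = 6.44 x 10^-11
Q > Ksp, so Tl2CrO4 will precipitate.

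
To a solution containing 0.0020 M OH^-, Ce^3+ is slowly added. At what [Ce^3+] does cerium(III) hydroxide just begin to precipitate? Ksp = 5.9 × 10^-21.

7.4e-13 M

Ce(OH)3(s) ⇌ Ce^3+ + 3 OH^-
Ksp = [Ce^3+][OH^-]^3
Precipitation begins when Q = Ksp. With [OH^-] = 0.0020 M:
5.9 × 10^-21 = (0.0020)^3 × [Ce^3+]
[Ce^3+] = (5.9 × 10^-21 / 8.00 × 10^-9) = 7.4 × 10^-13 M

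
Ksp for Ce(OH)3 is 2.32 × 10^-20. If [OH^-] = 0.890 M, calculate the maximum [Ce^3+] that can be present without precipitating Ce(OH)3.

Ce(OH)3(s) <=> Ce^3+(aq) + 3 OH^-(aq)
Ksp = [Ce^3+][OH^-]^3
Precipitation begins when Q = Ksp. With [OH^-] = 0.890 M:
2.32 × 10^-20 = (0.890)^3 × [Ce^3+]
[Ce^3+] = (2.32 × 10^-20 / 7.050 x 10^-1) = 3.29 × 10^-20 M

[Ce^3+] ≈ 3.29 x 10^-20 M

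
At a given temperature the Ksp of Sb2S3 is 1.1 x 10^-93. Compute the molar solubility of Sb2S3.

Sb2S3(s) ⇌ 2 Sb^3+ + 3 S^2-
Ksp = [Sb^3+]^2[S^2-]^3
With molar solubility s: [Sb^3+] = 2s, [S^2-] = 3s.
So Ksp = (2s)^2 × (3s)^3 = 108s^5
s^5 = 1.1 x 10^-93 / 108, so s = 1.0 x 10^-19 M

s ≈ 1.0e-19 M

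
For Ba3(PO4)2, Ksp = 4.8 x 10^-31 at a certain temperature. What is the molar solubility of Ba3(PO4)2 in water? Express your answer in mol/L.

s ≈ 3.4 × 10^-7 M

Ba3(PO4)2(s) ⇌ 3 Ba^2+ + 2 PO4^3-
Ksp = [Ba^2+]^3[PO4^3-]^2
For each mole of Ba3(PO4)2 that dissolves: [Ba^2+] = 3s, [PO4^3-] = 2s.
Substituting: Ksp = (3s)^3(2s)^2 = 108s^5
s^5 = 4.8 x 10^-31 / 108, so s = 3.4 × 10^-7 M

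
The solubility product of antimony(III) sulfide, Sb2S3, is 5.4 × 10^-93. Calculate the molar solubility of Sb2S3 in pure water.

Sb2S3(s) <=> 2 Sb^3+(aq) + 3 S^2-(aq)
Ksp = [Sb^3+]^2[S^2-]^3
Let s = molar solubility. Then [Sb^3+] = 2s and [S^2-] = 3s.
Substituting: Ksp = (2s)^2(3s)^3 = 108s^5
Solving, s = (5.4 × 10^-93/108)^(1/5) = 1.4 × 10^-19 M

1.4e-19 M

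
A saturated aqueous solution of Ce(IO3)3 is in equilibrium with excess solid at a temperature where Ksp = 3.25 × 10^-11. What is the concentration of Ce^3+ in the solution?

Ce(IO3)3(s) ⇌ Ce^3+ + 3 IO3^-
Ksp = [Ce^3+][IO3^-]^3
For each mole of Ce(IO3)3 that dissolves: [Ce^3+] = s, [IO3^-] = 3s.
Ksp = s(3s)^3 = 27s^4
Solving, s = (3.25 × 10^-11/27)^(1/4) = 1.047 × 10^-3 M
[Ce^3+] = s = 1.05 × 10^-3 M

[Ce^3+] = 1.05 × 10^-3 M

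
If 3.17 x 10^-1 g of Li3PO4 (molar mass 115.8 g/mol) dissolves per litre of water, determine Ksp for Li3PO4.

1.52e-9

Molar solubility s = (3.17 × 10^-1 g/L) / (115.8 g/mol) = 2.737 x 10^-3 M.
Li3PO4(s) <=> 3 Li^+ + PO4^3-
If s mol/L of Li3PO4 dissolves, [Li^+] = 3s and [PO4^3-] = s.
Ksp = [Li^+]^3[PO4^3-]
Ksp = (3s)^3s = 27s^4
Ksp = 27 × (2.737 x 10^-3)^4 = 1.52 × 10^-9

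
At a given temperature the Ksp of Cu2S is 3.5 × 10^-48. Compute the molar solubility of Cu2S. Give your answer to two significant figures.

Cu2S(s) ⇌ 2 Cu^+(aq) + S^2-(aq)
Ksp = [Cu^+]^2[S^2-]
Let s = molar solubility. Then [Cu^+] = 2s and [S^2-] = s.
Ksp = (2s)^2s = 4s^3
Solving, s = (3.5 × 10^-48/4)^(1/3) = 9.6 x 10^-17 M

9.6 × 10^-17 M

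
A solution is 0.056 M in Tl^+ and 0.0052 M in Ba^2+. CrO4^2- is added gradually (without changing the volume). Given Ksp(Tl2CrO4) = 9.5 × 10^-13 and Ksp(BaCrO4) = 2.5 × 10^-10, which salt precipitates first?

Precipitation of each salt starts when its ion product equals its Ksp.
For Tl2CrO4: 9.5 × 10^-13 = (0.056)^2 × [CrO4^2-]  ⇒  [CrO4^2-] = 3.0 × 10^-10 M.
For BaCrO4: 2.5 × 10^-10 = 0.0052 × [CrO4^2-]  ⇒  [CrO4^2-] = 4.8 × 10^-8 M.
The salt with the lower threshold [CrO4^2-] precipitates first: Tl2CrO4.

Tl2CrO4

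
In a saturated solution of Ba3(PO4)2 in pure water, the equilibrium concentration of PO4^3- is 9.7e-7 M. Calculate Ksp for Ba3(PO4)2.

Ksp ≈ 2.9 × 10^-30

Ba3(PO4)2(s) ⇌ 3 Ba^2+(aq) + 2 PO4^3-(aq)
Stoichiometry gives [Ba^2+] = (3/2)[PO4^3-] = 1.46 x 10^-6 M.
Ksp = [Ba^2+]^3[PO4^3-]^2
Ksp = (1.46 × 10^-6)^3 × (9.7 x 10^-7)^2 = 2.9 × 10^-30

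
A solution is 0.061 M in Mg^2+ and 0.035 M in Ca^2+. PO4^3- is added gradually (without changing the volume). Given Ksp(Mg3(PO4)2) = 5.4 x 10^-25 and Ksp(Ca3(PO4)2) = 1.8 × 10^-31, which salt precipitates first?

Precipitation of each salt starts when its ion product equals its Ksp.
For Mg3(PO4)2: 5.4 x 10^-25 = (0.061)^3 × [PO4^3-]^2  ⇒  [PO4^3-] = 4.9 × 10^-11 M.
For Ca3(PO4)2: 1.8 × 10^-31 = (0.035)^3 × [PO4^3-]^2  ⇒  [PO4^3-] = 6.5 × 10^-14 M.
The salt with the lower threshold [PO4^3-] precipitates first: Ca3(PO4)2.

Ca3(PO4)2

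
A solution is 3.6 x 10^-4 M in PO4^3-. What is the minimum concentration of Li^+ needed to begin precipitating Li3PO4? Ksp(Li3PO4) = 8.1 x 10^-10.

Li3PO4(s) ⇌ 3 Li^+(aq) + PO4^3-(aq)
Ksp = [Li^+]^3[PO4^3-]
Precipitation begins when Q = Ksp. With [PO4^3-] = 3.6 x 10^-4 M:
8.1 x 10^-10 = (3.6 x 10^-4) × [Li^+]^3
[Li^+] = (8.1 x 10^-10 / 3.6 × 10^-4)^(1/3) = 1.3 × 10^-2 M

0.013 M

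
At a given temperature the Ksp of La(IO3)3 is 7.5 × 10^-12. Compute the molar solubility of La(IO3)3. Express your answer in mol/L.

s ≈ 7.3 × 10^-4 M

La(IO3)3(s) ⇌ La^3+(aq) + 3 IO3^-(aq)
Ksp = [La^3+][IO3^-]^3
For each mole of La(IO3)3 that dissolves: [La^3+] = s, [IO3^-] = 3s.
Ksp = s(3s)^3 = 27s^4
s^4 = 7.5 × 10^-12 / 27, so s = 7.3 × 10^-4 M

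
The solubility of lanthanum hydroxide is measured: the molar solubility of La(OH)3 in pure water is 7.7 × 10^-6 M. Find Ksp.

9.5 × 10^-20

La(OH)3(s) <=> La^3+ + 3 OH^-
With molar solubility s: [La^3+] = s, [OH^-] = 3s.
Ksp = [La^3+][OH^-]^3
Ksp = s(3s)^3 = 27s^4
With s = 7.7 x 10^-6: Ksp = 9.5 × 10^-20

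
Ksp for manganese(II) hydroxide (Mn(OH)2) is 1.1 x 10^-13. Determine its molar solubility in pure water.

s = 3.0e-5 M

Mn(OH)2(s) ⇌ Mn^2+ + 2 OH^-
Ksp = [Mn^2+][OH^-]^2
For each mole of Mn(OH)2 that dissolves: [Mn^2+] = s, [OH^-] = 2s.
So Ksp = s × (2s)^2 = 4s^3
s^3 = 1.1 x 10^-13 / 4, so s = 3.0 × 10^-5 M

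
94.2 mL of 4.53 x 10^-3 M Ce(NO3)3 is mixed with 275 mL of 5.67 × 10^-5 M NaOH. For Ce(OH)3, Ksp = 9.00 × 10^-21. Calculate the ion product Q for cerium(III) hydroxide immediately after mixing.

Total volume = 94.2 + 275 = 369.2 mL.
[Ce^3+] = 4.53 × 10^-3 × (94.2/369.2) = 1.156 × 10^-3 M
[OH^-] = 5.67 × 10^-5 × (275/369.2) = 4.223 × 10^-5 M
Ce(OH)3(s) ⇌ Ce^3+(aq) + 3 OH^-(aq), so Q = [Ce^3+][OH^-]^3
Q = (1.156 x 10^-3)(4.223 × 10^-5)^3 = 8.71 × 10^-17
Q > Ksp, so Ce(OH)3 will precipitate.

Q = 8.71e-17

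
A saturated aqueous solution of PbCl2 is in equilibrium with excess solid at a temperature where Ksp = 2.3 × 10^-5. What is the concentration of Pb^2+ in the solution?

[Pb^2+] ≈ 1.8 x 10^-2 M

PbCl2(s) ⇌ Pb^2+ + 2 Cl^-
Ksp = [Pb^2+][Cl^-]^2
For each mole of PbCl2 that dissolves: [Pb^2+] = s, [Cl^-] = 2s.
Ksp = s(2s)^2 = 4s^3
s^3 = 2.3 × 10^-5 / 4, so s = 1.79 × 10^-2 M
[Pb^2+] = s = 1.8 × 10^-2 M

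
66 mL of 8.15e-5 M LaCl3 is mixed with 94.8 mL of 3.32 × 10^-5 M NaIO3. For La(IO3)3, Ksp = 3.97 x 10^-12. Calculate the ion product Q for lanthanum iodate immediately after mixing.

2.51 x 10^-19

Total volume = 66 + 94.8 = 160.8 mL.
[La^3+] = 8.15 x 10^-5 × (66/160.8) = 3.345 × 10^-5 M
[IO3^-] = 3.32 × 10^-5 × (94.8/160.8) = 1.957 x 10^-5 M
La(IO3)3(s) ⇌ La^3+ + 3 IO3^-, so Q = [La^3+][IO3^-]^3
Q = (3.345 x 10^-5)(1.957 × 10^-5)^3 = 2.51 x 10^-19
Q < Ksp, so no precipitate of La(IO3)3 forms.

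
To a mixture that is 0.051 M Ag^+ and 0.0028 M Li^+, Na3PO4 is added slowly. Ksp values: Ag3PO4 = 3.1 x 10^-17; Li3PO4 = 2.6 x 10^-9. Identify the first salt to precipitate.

Ag3PO4

Each salt begins to precipitate when Q = Ksp, i.e. when [PO4^3-] reaches its threshold.
For Ag3PO4: 3.1 x 10^-17 = (0.051)^3 × [PO4^3-]  ⇒  [PO4^3-] = 2.3 x 10^-13 M.
For Li3PO4: 2.6 x 10^-9 = (0.0028)^3 × [PO4^3-]  ⇒  [PO4^3-] = 1.2 × 10^-1 M.
The salt with the lower threshold [PO4^3-] precipitates first: Ag3PO4.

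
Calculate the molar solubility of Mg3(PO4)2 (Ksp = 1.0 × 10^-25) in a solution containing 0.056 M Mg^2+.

Mg3(PO4)2(s) ⇌ 3 Mg^2+ + 2 PO4^3-
Ksp = [Mg^2+]^3[PO4^3-]^2
If s mol/L dissolves here, [Mg^2+] = 0.056 + 3s ≈ 0.056, [PO4^3-] = 2s (since the Mg^2+ already present dominates).
Ksp ≈ (0.056)^3 × (2s)^2
s = 1.2 × 10^-11 M
Check: 3s = 3.6 x 10^-11 ≪ 0.056, so the approximation is valid.

s ≈ 1.2 x 10^-11 M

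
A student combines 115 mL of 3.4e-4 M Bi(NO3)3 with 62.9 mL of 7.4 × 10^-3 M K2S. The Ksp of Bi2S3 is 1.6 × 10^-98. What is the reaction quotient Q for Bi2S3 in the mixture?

Q = 8.7e-16

Total volume = 115 + 62.9 = 177.9 mL.
[Bi^3+] = 3.4 × 10^-4 × (115/177.9) = 2.20 × 10^-4 M
[S^2-] = 7.4 × 10^-3 × (62.9/177.9) = 2.62 x 10^-3 M
Bi2S3(s) ⇌ 2 Bi^3+ + 3 S^2-, so Q = [Bi^3+]^2[S^2-]^3
Q = (2.20 × 10^-4)^2(2.62 × 10^-3)^3 = 8.7 x 10^-16
Q > Ksp, so Bi2S3 will precipitate.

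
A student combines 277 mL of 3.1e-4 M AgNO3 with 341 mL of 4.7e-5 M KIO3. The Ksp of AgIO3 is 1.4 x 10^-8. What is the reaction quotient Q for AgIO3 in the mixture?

Q ≈ 3.6e-9

Total volume = 277 + 341 = 618 mL.
[Ag^+] = 3.1 x 10^-4 × (277/618) = 1.39 × 10^-4 M
[IO3^-] = 4.7 × 10^-5 × (341/618) = 2.59 × 10^-5 M
AgIO3(s) ⇌ Ag^+(aq) + IO3^-(aq), so Q = [Ag^+][IO3^-]
Q = (1.39 x 10^-4)(2.59 × 10^-5) = 3.6 × 10^-9
Q < Ksp, so no precipitate of AgIO3 forms.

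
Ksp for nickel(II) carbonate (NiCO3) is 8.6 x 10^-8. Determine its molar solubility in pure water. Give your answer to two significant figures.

s ≈ 2.9 x 10^-4 M

NiCO3(s) ⇌ Ni^2+(aq) + CO3^2-(aq)
Ksp = [Ni^2+][CO3^2-]
With molar solubility s: [Ni^2+] = s, [CO3^2-] = s.
Ksp = s^2
s = √(8.6 x 10^-8) = 2.9 x 10^-4 M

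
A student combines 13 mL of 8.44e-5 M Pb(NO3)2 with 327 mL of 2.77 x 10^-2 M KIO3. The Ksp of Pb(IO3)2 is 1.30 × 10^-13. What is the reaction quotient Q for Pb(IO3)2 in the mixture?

Q = 2.29 × 10^-9

Total volume = 13 + 327 = 340 mL.
[Pb^2+] = 8.44 × 10^-5 × (13/340) = 3.227 × 10^-6 M
[IO3^-] = 2.77 x 10^-2 × (327/340) = 2.664 x 10^-2 M
Pb(IO3)2(s) ⇌ Pb^2+ + 2 IO3^-, so Q = [Pb^2+][IO3^-]^2
Q = (3.227 x 10^-6)(2.664 × 10^-2)^2 = 2.29 x 10^-9
Q > Ksp, so Pb(IO3)2 will precipitate.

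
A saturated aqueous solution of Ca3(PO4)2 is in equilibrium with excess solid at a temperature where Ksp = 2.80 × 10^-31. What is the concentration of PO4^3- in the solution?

[PO4^3-] ≈ 6.08e-7 M

Ca3(PO4)2(s) <=> 3 Ca^2+ + 2 PO4^3-
Ksp = [Ca^2+]^3[PO4^3-]^2
If s mol/L of Ca3(PO4)2 dissolves, [Ca^2+] = 3s and [PO4^3-] = 2s.
Ksp = (3s)^3(2s)^2 = 108s^5
Solving, s = (2.80 × 10^-31/108)^(1/5) = 3.039 × 10^-7 M
[PO4^3-] = 2s = 6.08 × 10^-7 M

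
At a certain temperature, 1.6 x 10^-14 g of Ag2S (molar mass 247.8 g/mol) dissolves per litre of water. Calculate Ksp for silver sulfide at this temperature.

Ksp ≈ 1.1 x 10^-48

Molar solubility s = (1.6 × 10^-14 g/L) / (247.8 g/mol) = 6.46 × 10^-17 M.
Ag2S(s) <=> 2 Ag^+ + S^2-
For each mole of Ag2S that dissolves: [Ag^+] = 2s, [S^2-] = s.
Ksp = [Ag^+]^2[S^2-]
Ksp = (2s)^2s = 4s^3
With s = 6.46 × 10^-17: Ksp = 1.1 × 10^-48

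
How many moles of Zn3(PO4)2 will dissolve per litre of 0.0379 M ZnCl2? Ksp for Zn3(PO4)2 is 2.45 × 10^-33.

s ≈ 3.35 x 10^-15 M

Zn3(PO4)2(s) <=> 3 Zn^2+(aq) + 2 PO4^3-(aq)
Ksp = [Zn^2+]^3[PO4^3-]^2
Let s = moles of Zn3(PO4)2 that dissolve per litre. [Zn^2+] = 0.0379 + 3s ≈ 0.0379, [PO4^3-] = 2s (common-ion effect: Zn^2+ is already 0.0379 M).
Ksp ≈ (0.0379)^3 × (2s)^2
s = 3.35 x 10^-15 M
Check: 3s = 1.0 x 10^-14 ≪ 0.0379, so the approximation is valid.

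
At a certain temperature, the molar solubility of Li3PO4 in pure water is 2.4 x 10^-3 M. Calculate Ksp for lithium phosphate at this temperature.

Ksp = 9.0 × 10^-10

Li3PO4(s) ⇌ 3 Li^+ + PO4^3-
If s mol/L of Li3PO4 dissolves, [Li^+] = 3s and [PO4^3-] = s.
Ksp = [Li^+]^3[PO4^3-]
So Ksp = (3s)^3 × s = 27s^4
Ksp = 27 × (2.4 x 10^-3)^4 = 9.0 x 10^-10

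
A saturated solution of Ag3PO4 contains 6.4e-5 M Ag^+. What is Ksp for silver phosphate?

Ksp ≈ 5.6 x 10^-18

Ag3PO4(s) ⇌ 3 Ag^+ + PO4^3-
Stoichiometry gives [PO4^3-] = (1/3)[Ag^+] = 2.13 × 10^-5 M.
Ksp = [Ag^+]^3[PO4^3-]
Ksp = (6.4 x 10^-5)^3 × 2.13 × 10^-5 = 5.6 × 10^-18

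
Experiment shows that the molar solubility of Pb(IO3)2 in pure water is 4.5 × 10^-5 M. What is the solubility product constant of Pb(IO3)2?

Ksp ≈ 3.6e-13

Pb(IO3)2(s) ⇌ Pb^2+(aq) + 2 IO3^-(aq)
If s mol/L of Pb(IO3)2 dissolves, [Pb^2+] = s and [IO3^-] = 2s.
Ksp = [Pb^2+][IO3^-]^2
Ksp = s(2s)^2 = 4s^3
Ksp = 4 × (4.5 x 10^-5)^3 = 3.6 × 10^-13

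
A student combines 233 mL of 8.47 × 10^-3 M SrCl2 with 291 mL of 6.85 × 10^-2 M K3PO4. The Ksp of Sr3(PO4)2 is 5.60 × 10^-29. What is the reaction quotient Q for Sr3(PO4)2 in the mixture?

Q = 7.73 × 10^-11

Total volume = 233 + 291 = 524 mL.
[Sr^2+] = 8.47 × 10^-3 × (233/524) = 3.766 x 10^-3 M
[PO4^3-] = 6.85 × 10^-2 × (291/524) = 3.804 x 10^-2 M
Sr3(PO4)2(s) ⇌ 3 Sr^2+(aq) + 2 PO4^3-(aq), so Q = [Sr^2+]^3[PO4^3-]^2
Q = (3.766 × 10^-3)^3(3.804 x 10^-2)^2 = 7.73 × 10^-11
Q > Ksp, so Sr3(PO4)2 will precipitate.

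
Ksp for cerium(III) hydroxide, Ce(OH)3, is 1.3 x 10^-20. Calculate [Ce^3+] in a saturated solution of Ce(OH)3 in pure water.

Ce(OH)3(s) ⇌ Ce^3+(aq) + 3 OH^-(aq)
Ksp = [Ce^3+][OH^-]^3
If s mol/L of Ce(OH)3 dissolves, [Ce^3+] = s and [OH^-] = 3s.
So Ksp = s × (3s)^3 = 27s^4
Solving, s = (1.3 x 10^-20/27)^(1/4) = 4.68 × 10^-6 M
[Ce^3+] = s = 4.7 × 10^-6 M

[Ce^3+] = 4.7e-6 M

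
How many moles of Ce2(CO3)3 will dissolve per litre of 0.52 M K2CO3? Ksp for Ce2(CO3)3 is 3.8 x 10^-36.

s ≈ 2.6 x 10^-18 M

Ce2(CO3)3(s) ⇌ 2 Ce^3+(aq) + 3 CO3^2-(aq)
Ksp = [Ce^3+]^2[CO3^2-]^3
Let s be the molar solubility in this solution. [Ce^3+] = 2s, [CO3^2-] = 0.52 + 3s ≈ 0.52 (Ksp is small, so little additional dissolves).
Ksp ≈ (2s)^2 × (0.52)^3
s = 2.6 × 10^-18 M
Check: 3s = 7.8 × 10^-18 ≪ 0.52, so the approximation is valid.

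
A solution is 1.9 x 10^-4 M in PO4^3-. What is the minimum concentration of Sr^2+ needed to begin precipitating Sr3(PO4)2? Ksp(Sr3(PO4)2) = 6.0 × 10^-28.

[Sr^2+] = 2.6 x 10^-7 M

Sr3(PO4)2(s) ⇌ 3 Sr^2+ + 2 PO4^3-
Ksp = [Sr^2+]^3[PO4^3-]^2
Precipitation begins when Q = Ksp. With [PO4^3-] = 1.9 x 10^-4 M:
6.0 × 10^-28 = (1.9 x 10^-4)^2 × [Sr^2+]^3
[Sr^2+] = (6.0 × 10^-28 / 3.61 × 10^-8)^(1/3) = 2.6 × 10^-7 M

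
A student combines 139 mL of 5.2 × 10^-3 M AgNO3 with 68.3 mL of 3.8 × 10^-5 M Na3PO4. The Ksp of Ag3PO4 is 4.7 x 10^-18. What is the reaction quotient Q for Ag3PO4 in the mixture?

Total volume = 139 + 68.3 = 207.3 mL.
[Ag^+] = 5.2 × 10^-3 × (139/207.3) = 3.49 × 10^-3 M
[PO4^3-] = 3.8 × 10^-5 × (68.3/207.3) = 1.25 × 10^-5 M
Ag3PO4(s) ⇌ 3 Ag^+ + PO4^3-, so Q = [Ag^+]^3[PO4^3-]
Q = (3.49 × 10^-3)^3(1.25 x 10^-5) = 5.3 x 10^-13
Q > Ksp, so Ag3PO4 will precipitate.

Q = 5.3 x 10^-13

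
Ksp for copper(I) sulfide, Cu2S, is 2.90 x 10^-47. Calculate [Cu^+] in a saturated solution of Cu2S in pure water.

Cu2S(s) ⇌ 2 Cu^+(aq) + S^2-(aq)
Ksp = [Cu^+]^2[S^2-]
With molar solubility s: [Cu^+] = 2s, [S^2-] = s.
Substituting: Ksp = (2s)^2s = 4s^3
s^3 = 2.90 x 10^-47 / 4, so s = 1.935 × 10^-16 M
[Cu^+] = 2s = 3.87 × 10^-16 M

[Cu^+] ≈ 3.87 × 10^-16 M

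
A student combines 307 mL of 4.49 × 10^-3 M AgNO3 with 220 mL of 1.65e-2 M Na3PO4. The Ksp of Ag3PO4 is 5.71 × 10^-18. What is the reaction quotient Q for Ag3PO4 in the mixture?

Total volume = 307 + 220 = 527 mL.
[Ag^+] = 4.49 × 10^-3 × (307/527) = 2.616 × 10^-3 M
[PO4^3-] = 1.65 × 10^-2 × (220/527) = 6.888 × 10^-3 M
Ag3PO4(s) ⇌ 3 Ag^+ + PO4^3-, so Q = [Ag^+]^3[PO4^3-]
Q = (2.616 × 10^-3)^3(6.888 × 10^-3) = 1.23 x 10^-10
Q > Ksp, so Ag3PO4 will precipitate.

Q ≈ 1.23 x 10^-10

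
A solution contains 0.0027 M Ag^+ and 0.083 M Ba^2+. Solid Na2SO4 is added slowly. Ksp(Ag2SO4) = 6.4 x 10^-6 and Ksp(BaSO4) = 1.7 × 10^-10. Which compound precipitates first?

BaSO4

Each salt begins to precipitate when Q = Ksp, i.e. when [SO4^2-] reaches its threshold.
For Ag2SO4: 6.4 x 10^-6 = (0.0027)^2 × [SO4^2-]  ⇒  [SO4^2-] = 8.8 × 10^-1 M.
For BaSO4: 1.7 × 10^-10 = 0.083 × [SO4^2-]  ⇒  [SO4^2-] = 2.0 × 10^-9 M.
The salt with the lower threshold [SO4^2-] precipitates first: BaSO4.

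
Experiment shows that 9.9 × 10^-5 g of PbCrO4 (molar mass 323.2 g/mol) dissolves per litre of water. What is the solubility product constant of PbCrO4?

Ksp ≈ 9.4 × 10^-14

Molar solubility s = (9.9 x 10^-5 g/L) / (323.2 g/mol) = 3.06 x 10^-7 M.
PbCrO4(s) <=> Pb^2+ + CrO4^2-
For each mole of PbCrO4 that dissolves: [Pb^2+] = s, [CrO4^2-] = s.
Ksp = [Pb^2+][CrO4^2-]
Ksp = s × s = s^2
With s = 3.06 × 10^-7: Ksp = 9.4 × 10^-14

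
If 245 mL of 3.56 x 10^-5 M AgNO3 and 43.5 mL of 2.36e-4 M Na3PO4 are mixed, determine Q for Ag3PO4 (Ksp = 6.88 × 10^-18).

Total volume = 245 + 43.5 = 288.5 mL.
[Ag^+] = 3.56 × 10^-5 × (245/288.5) = 3.023 x 10^-5 M
[PO4^3-] = 2.36 × 10^-4 × (43.5/288.5) = 3.558 × 10^-5 M
Ag3PO4(s) ⇌ 3 Ag^+(aq) + PO4^3-(aq), so Q = [Ag^+]^3[PO4^3-]
Q = (3.023 × 10^-5)^3(3.558 x 10^-5) = 9.83 x 10^-19
Q < Ksp, so no precipitate of Ag3PO4 forms.

Q = 9.83e-19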